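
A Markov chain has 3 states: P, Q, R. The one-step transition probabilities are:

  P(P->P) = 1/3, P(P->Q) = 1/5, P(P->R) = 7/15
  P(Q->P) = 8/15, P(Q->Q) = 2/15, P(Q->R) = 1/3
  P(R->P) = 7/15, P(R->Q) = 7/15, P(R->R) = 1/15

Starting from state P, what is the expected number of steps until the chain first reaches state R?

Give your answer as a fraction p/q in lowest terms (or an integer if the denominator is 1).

Let h_i = expected steps to first reach R from state i.
Boundary: h_R = 0.
First-step equations for the other states:
  h_P = 1 + 1/3*h_P + 1/5*h_Q + 7/15*h_R
  h_Q = 1 + 8/15*h_P + 2/15*h_Q + 1/3*h_R

Substituting h_R = 0 and rearranging gives the linear system (I - Q) h = 1:
  [2/3, -1/5] . (h_P, h_Q) = 1
  [-8/15, 13/15] . (h_P, h_Q) = 1

Solving yields:
  h_P = 120/53
  h_Q = 135/53

Starting state is P, so the expected hitting time is h_P = 120/53.

Answer: 120/53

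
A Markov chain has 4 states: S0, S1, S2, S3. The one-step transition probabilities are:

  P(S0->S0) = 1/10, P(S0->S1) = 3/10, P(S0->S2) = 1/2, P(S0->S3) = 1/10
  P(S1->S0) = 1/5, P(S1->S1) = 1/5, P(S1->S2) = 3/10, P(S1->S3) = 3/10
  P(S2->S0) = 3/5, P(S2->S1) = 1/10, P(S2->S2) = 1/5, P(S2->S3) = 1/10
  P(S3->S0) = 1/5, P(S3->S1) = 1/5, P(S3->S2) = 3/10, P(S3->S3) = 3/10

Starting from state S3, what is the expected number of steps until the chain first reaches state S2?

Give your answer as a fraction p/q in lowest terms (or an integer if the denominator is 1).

Let h_i = expected steps to first reach S2 from state i.
Boundary: h_S2 = 0.
First-step equations for the other states:
  h_S0 = 1 + 1/10*h_S0 + 3/10*h_S1 + 1/2*h_S2 + 1/10*h_S3
  h_S1 = 1 + 1/5*h_S0 + 1/5*h_S1 + 3/10*h_S2 + 3/10*h_S3
  h_S3 = 1 + 1/5*h_S0 + 1/5*h_S1 + 3/10*h_S2 + 3/10*h_S3

Substituting h_S2 = 0 and rearranging gives the linear system (I - Q) h = 1:
  [9/10, -3/10, -1/10] . (h_S0, h_S1, h_S3) = 1
  [-1/5, 4/5, -3/10] . (h_S0, h_S1, h_S3) = 1
  [-1/5, -1/5, 7/10] . (h_S0, h_S1, h_S3) = 1

Solving yields:
  h_S0 = 90/37
  h_S1 = 110/37
  h_S3 = 110/37

Starting state is S3, so the expected hitting time is h_S3 = 110/37.

Answer: 110/37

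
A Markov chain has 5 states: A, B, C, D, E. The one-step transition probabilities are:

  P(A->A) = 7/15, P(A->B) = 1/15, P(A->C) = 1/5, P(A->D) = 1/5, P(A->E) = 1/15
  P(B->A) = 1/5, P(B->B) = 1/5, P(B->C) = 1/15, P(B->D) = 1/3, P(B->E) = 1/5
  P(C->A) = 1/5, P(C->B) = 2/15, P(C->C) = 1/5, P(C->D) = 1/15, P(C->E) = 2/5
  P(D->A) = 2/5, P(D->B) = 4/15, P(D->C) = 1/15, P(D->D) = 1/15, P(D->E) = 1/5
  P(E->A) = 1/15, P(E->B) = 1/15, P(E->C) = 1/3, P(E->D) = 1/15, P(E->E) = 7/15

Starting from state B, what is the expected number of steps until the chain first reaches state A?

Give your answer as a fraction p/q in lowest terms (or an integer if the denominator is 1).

Answer: 12445/2352

Derivation:
Let h_i = expected steps to first reach A from state i.
Boundary: h_A = 0.
First-step equations for the other states:
  h_B = 1 + 1/5*h_A + 1/5*h_B + 1/15*h_C + 1/3*h_D + 1/5*h_E
  h_C = 1 + 1/5*h_A + 2/15*h_B + 1/5*h_C + 1/15*h_D + 2/5*h_E
  h_D = 1 + 2/5*h_A + 4/15*h_B + 1/15*h_C + 1/15*h_D + 1/5*h_E
  h_E = 1 + 1/15*h_A + 1/15*h_B + 1/3*h_C + 1/15*h_D + 7/15*h_E

Substituting h_A = 0 and rearranging gives the linear system (I - Q) h = 1:
  [4/5, -1/15, -1/3, -1/5] . (h_B, h_C, h_D, h_E) = 1
  [-2/15, 4/5, -1/15, -2/5] . (h_B, h_C, h_D, h_E) = 1
  [-4/15, -1/15, 14/15, -1/5] . (h_B, h_C, h_D, h_E) = 1
  [-1/15, -1/3, -1/15, 8/15] . (h_B, h_C, h_D, h_E) = 1

Solving yields:
  h_B = 12445/2352
  h_C = 13855/2352
  h_D = 655/147
  h_E = 15935/2352

Starting state is B, so the expected hitting time is h_B = 12445/2352.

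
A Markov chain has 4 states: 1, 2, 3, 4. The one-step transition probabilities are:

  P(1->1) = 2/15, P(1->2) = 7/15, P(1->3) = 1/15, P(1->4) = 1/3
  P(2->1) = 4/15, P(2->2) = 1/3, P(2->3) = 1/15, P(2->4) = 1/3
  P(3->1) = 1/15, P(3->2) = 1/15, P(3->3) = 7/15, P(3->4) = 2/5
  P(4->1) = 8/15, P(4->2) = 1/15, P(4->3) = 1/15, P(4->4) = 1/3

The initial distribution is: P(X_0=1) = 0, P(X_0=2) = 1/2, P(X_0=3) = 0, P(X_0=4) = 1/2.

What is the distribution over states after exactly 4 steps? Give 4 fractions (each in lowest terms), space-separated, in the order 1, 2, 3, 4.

Answer: 5003/16875 4303/16875 203/1875 638/1875

Derivation:
Propagating the distribution step by step (d_{t+1} = d_t * P):
d_0 = (1=0, 2=1/2, 3=0, 4=1/2)
  d_1[1] = 0*2/15 + 1/2*4/15 + 0*1/15 + 1/2*8/15 = 2/5
  d_1[2] = 0*7/15 + 1/2*1/3 + 0*1/15 + 1/2*1/15 = 1/5
  d_1[3] = 0*1/15 + 1/2*1/15 + 0*7/15 + 1/2*1/15 = 1/15
  d_1[4] = 0*1/3 + 1/2*1/3 + 0*2/5 + 1/2*1/3 = 1/3
d_1 = (1=2/5, 2=1/5, 3=1/15, 4=1/3)
  d_2[1] = 2/5*2/15 + 1/5*4/15 + 1/15*1/15 + 1/3*8/15 = 13/45
  d_2[2] = 2/5*7/15 + 1/5*1/3 + 1/15*1/15 + 1/3*1/15 = 7/25
  d_2[3] = 2/5*1/15 + 1/5*1/15 + 1/15*7/15 + 1/3*1/15 = 7/75
  d_2[4] = 2/5*1/3 + 1/5*1/3 + 1/15*2/5 + 1/3*1/3 = 76/225
d_2 = (1=13/45, 2=7/25, 3=7/75, 4=76/225)
  d_3[1] = 13/45*2/15 + 7/25*4/15 + 7/75*1/15 + 76/225*8/15 = 337/1125
  d_3[2] = 13/45*7/15 + 7/25*1/3 + 7/75*1/15 + 76/225*1/15 = 289/1125
  d_3[3] = 13/45*1/15 + 7/25*1/15 + 7/75*7/15 + 76/225*1/15 = 13/125
  d_3[4] = 13/45*1/3 + 7/25*1/3 + 7/75*2/5 + 76/225*1/3 = 382/1125
d_3 = (1=337/1125, 2=289/1125, 3=13/125, 4=382/1125)
  d_4[1] = 337/1125*2/15 + 289/1125*4/15 + 13/125*1/15 + 382/1125*8/15 = 5003/16875
  d_4[2] = 337/1125*7/15 + 289/1125*1/3 + 13/125*1/15 + 382/1125*1/15 = 4303/16875
  d_4[3] = 337/1125*1/15 + 289/1125*1/15 + 13/125*7/15 + 382/1125*1/15 = 203/1875
  d_4[4] = 337/1125*1/3 + 289/1125*1/3 + 13/125*2/5 + 382/1125*1/3 = 638/1875
d_4 = (1=5003/16875, 2=4303/16875, 3=203/1875, 4=638/1875)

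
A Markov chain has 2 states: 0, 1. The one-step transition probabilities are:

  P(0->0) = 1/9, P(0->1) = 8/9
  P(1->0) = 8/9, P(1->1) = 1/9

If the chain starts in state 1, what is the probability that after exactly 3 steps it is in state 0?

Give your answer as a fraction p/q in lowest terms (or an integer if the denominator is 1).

Answer: 536/729

Derivation:
Computing P^3 by repeated multiplication:
P^1 =
  0: [1/9, 8/9]
  1: [8/9, 1/9]
P^2 =
  0: [65/81, 16/81]
  1: [16/81, 65/81]
P^3 =
  0: [193/729, 536/729]
  1: [536/729, 193/729]

(P^3)[1 -> 0] = 536/729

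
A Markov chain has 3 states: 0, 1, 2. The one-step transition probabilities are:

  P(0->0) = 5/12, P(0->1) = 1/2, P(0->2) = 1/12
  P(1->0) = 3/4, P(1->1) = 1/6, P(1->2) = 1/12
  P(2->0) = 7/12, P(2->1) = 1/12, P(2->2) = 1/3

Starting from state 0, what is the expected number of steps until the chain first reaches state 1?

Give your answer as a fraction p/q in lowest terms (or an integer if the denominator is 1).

Let h_i = expected steps to first reach 1 from state i.
Boundary: h_1 = 0.
First-step equations for the other states:
  h_0 = 1 + 5/12*h_0 + 1/2*h_1 + 1/12*h_2
  h_2 = 1 + 7/12*h_0 + 1/12*h_1 + 1/3*h_2

Substituting h_1 = 0 and rearranging gives the linear system (I - Q) h = 1:
  [7/12, -1/12] . (h_0, h_2) = 1
  [-7/12, 2/3] . (h_0, h_2) = 1

Solving yields:
  h_0 = 108/49
  h_2 = 24/7

Starting state is 0, so the expected hitting time is h_0 = 108/49.

Answer: 108/49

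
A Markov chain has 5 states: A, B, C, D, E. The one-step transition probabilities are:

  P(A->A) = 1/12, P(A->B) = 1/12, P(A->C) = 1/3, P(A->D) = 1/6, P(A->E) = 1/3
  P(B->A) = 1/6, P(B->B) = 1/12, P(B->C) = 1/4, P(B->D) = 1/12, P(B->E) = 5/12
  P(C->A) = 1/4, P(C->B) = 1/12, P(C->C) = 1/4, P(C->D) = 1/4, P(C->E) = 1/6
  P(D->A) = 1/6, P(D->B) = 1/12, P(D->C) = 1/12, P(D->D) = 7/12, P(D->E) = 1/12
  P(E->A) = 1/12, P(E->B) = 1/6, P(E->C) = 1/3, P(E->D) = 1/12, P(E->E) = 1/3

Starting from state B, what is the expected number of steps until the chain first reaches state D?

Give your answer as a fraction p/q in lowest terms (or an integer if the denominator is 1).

Answer: 24480/3527

Derivation:
Let h_i = expected steps to first reach D from state i.
Boundary: h_D = 0.
First-step equations for the other states:
  h_A = 1 + 1/12*h_A + 1/12*h_B + 1/3*h_C + 1/6*h_D + 1/3*h_E
  h_B = 1 + 1/6*h_A + 1/12*h_B + 1/4*h_C + 1/12*h_D + 5/12*h_E
  h_C = 1 + 1/4*h_A + 1/12*h_B + 1/4*h_C + 1/4*h_D + 1/6*h_E
  h_E = 1 + 1/12*h_A + 1/6*h_B + 1/3*h_C + 1/12*h_D + 1/3*h_E

Substituting h_D = 0 and rearranging gives the linear system (I - Q) h = 1:
  [11/12, -1/12, -1/3, -1/3] . (h_A, h_B, h_C, h_E) = 1
  [-1/6, 11/12, -1/4, -5/12] . (h_A, h_B, h_C, h_E) = 1
  [-1/4, -1/12, 3/4, -1/6] . (h_A, h_B, h_C, h_E) = 1
  [-1/12, -1/6, -1/3, 2/3] . (h_A, h_B, h_C, h_E) = 1

Solving yields:
  h_A = 22284/3527
  h_B = 24480/3527
  h_C = 20256/3527
  h_E = 24324/3527

Starting state is B, so the expected hitting time is h_B = 24480/3527.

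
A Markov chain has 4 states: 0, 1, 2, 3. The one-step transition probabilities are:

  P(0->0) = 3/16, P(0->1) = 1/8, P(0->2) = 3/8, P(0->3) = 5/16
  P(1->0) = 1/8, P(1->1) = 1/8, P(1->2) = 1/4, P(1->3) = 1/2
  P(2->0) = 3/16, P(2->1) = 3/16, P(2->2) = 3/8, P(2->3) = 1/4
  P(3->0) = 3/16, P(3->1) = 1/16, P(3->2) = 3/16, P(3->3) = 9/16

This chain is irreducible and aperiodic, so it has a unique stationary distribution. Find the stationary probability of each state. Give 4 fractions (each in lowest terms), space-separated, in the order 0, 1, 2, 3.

The stationary distribution satisfies pi = pi * P, i.e.:
  pi_0 = 3/16*pi_0 + 1/8*pi_1 + 3/16*pi_2 + 3/16*pi_3
  pi_1 = 1/8*pi_0 + 1/8*pi_1 + 3/16*pi_2 + 1/16*pi_3
  pi_2 = 3/8*pi_0 + 1/4*pi_1 + 3/8*pi_2 + 3/16*pi_3
  pi_3 = 5/16*pi_0 + 1/2*pi_1 + 1/4*pi_2 + 9/16*pi_3
with normalization: pi_0 + pi_1 + pi_2 + pi_3 = 1.

Using the first 3 balance equations plus normalization, the linear system A*pi = b is:
  [-13/16, 1/8, 3/16, 3/16] . pi = 0
  [1/8, -7/8, 3/16, 1/16] . pi = 0
  [3/8, 1/4, -5/8, 3/16] . pi = 0
  [1, 1, 1, 1] . pi = 1

Solving yields:
  pi_0 = 560/3107
  pi_1 = 361/3107
  pi_2 = 874/3107
  pi_3 = 1312/3107

Verification (pi * P):
  560/3107*3/16 + 361/3107*1/8 + 874/3107*3/16 + 1312/3107*3/16 = 560/3107 = pi_0  (ok)
  560/3107*1/8 + 361/3107*1/8 + 874/3107*3/16 + 1312/3107*1/16 = 361/3107 = pi_1  (ok)
  560/3107*3/8 + 361/3107*1/4 + 874/3107*3/8 + 1312/3107*3/16 = 874/3107 = pi_2  (ok)
  560/3107*5/16 + 361/3107*1/2 + 874/3107*1/4 + 1312/3107*9/16 = 1312/3107 = pi_3  (ok)

Answer: 560/3107 361/3107 874/3107 1312/3107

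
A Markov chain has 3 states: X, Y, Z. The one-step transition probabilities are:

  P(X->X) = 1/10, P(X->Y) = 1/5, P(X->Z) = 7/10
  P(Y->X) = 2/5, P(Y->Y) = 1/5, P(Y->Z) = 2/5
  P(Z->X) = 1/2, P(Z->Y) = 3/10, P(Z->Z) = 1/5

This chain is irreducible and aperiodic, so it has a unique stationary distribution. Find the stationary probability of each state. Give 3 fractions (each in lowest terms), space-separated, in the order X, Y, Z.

The stationary distribution satisfies pi = pi * P, i.e.:
  pi_X = 1/10*pi_X + 2/5*pi_Y + 1/2*pi_Z
  pi_Y = 1/5*pi_X + 1/5*pi_Y + 3/10*pi_Z
  pi_Z = 7/10*pi_X + 2/5*pi_Y + 1/5*pi_Z
with normalization: pi_X + pi_Y + pi_Z = 1.

Using the first 2 balance equations plus normalization, the linear system A*pi = b is:
  [-9/10, 2/5, 1/2] . pi = 0
  [1/5, -4/5, 3/10] . pi = 0
  [1, 1, 1] . pi = 1

Solving yields:
  pi_X = 52/153
  pi_Y = 37/153
  pi_Z = 64/153

Verification (pi * P):
  52/153*1/10 + 37/153*2/5 + 64/153*1/2 = 52/153 = pi_X  (ok)
  52/153*1/5 + 37/153*1/5 + 64/153*3/10 = 37/153 = pi_Y  (ok)
  52/153*7/10 + 37/153*2/5 + 64/153*1/5 = 64/153 = pi_Z  (ok)

Answer: 52/153 37/153 64/153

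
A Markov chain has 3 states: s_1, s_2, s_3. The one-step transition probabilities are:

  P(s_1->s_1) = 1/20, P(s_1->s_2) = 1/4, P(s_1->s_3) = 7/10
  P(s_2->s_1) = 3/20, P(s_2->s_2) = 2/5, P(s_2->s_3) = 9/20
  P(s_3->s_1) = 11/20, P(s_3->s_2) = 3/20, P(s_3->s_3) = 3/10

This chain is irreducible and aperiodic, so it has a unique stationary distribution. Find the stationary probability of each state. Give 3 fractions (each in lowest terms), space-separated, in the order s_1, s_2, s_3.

The stationary distribution satisfies pi = pi * P, i.e.:
  pi_s_1 = 1/20*pi_s_1 + 3/20*pi_s_2 + 11/20*pi_s_3
  pi_s_2 = 1/4*pi_s_1 + 2/5*pi_s_2 + 3/20*pi_s_3
  pi_s_3 = 7/10*pi_s_1 + 9/20*pi_s_2 + 3/10*pi_s_3
with normalization: pi_s_1 + pi_s_2 + pi_s_3 = 1.

Using the first 2 balance equations plus normalization, the linear system A*pi = b is:
  [-19/20, 3/20, 11/20] . pi = 0
  [1/4, -3/5, 3/20] . pi = 0
  [1, 1, 1] . pi = 1

Solving yields:
  pi_s_1 = 141/466
  pi_s_2 = 56/233
  pi_s_3 = 213/466

Verification (pi * P):
  141/466*1/20 + 56/233*3/20 + 213/466*11/20 = 141/466 = pi_s_1  (ok)
  141/466*1/4 + 56/233*2/5 + 213/466*3/20 = 56/233 = pi_s_2  (ok)
  141/466*7/10 + 56/233*9/20 + 213/466*3/10 = 213/466 = pi_s_3  (ok)

Answer: 141/466 56/233 213/466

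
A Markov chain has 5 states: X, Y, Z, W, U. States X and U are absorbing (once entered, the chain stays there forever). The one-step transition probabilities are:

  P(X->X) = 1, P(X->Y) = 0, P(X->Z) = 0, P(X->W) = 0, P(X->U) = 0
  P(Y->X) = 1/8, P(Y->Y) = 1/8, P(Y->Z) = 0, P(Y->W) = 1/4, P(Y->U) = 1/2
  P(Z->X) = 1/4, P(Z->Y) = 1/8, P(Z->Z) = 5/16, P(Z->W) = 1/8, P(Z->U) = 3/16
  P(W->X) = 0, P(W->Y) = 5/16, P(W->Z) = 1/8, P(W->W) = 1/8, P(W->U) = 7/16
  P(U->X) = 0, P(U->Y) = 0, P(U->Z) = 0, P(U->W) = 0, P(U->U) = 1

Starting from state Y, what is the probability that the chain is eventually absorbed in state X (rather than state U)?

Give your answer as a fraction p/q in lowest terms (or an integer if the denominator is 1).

Answer: 83/466

Derivation:
Let a_i = P(absorbed in X | start in state i).
Boundary conditions: a_X = 1, a_U = 0.
For each transient state i, a_i = sum_j P(i->j) * a_j:
  a_Y = 1/8*a_X + 1/8*a_Y + 0*a_Z + 1/4*a_W + 1/2*a_U
  a_Z = 1/4*a_X + 1/8*a_Y + 5/16*a_Z + 1/8*a_W + 3/16*a_U
  a_W = 0*a_X + 5/16*a_Y + 1/8*a_Z + 1/8*a_W + 7/16*a_U

Substituting a_X = 1 and a_U = 0, rearrange to (I - Q) a = r where r[i] = P(i -> X):
  [7/8, 0, -1/4] . (a_Y, a_Z, a_W) = 1/8
  [-1/8, 11/16, -1/8] . (a_Y, a_Z, a_W) = 1/4
  [-5/16, -1/8, 7/8] . (a_Y, a_Z, a_W) = 0

Solving yields:
  a_Y = 83/466
  a_Z = 195/466
  a_W = 115/932

Starting state is Y, so the absorption probability is a_Y = 83/466.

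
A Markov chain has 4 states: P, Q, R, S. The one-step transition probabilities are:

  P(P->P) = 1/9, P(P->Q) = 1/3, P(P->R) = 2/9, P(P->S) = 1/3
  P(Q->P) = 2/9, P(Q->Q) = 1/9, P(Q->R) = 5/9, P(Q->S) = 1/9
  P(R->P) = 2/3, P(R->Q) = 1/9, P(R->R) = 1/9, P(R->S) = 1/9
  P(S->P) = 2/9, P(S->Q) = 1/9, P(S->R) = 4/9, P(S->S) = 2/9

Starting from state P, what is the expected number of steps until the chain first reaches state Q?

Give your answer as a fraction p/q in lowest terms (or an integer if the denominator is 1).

Answer: 9/2

Derivation:
Let h_i = expected steps to first reach Q from state i.
Boundary: h_Q = 0.
First-step equations for the other states:
  h_P = 1 + 1/9*h_P + 1/3*h_Q + 2/9*h_R + 1/3*h_S
  h_R = 1 + 2/3*h_P + 1/9*h_Q + 1/9*h_R + 1/9*h_S
  h_S = 1 + 2/9*h_P + 1/9*h_Q + 4/9*h_R + 2/9*h_S

Substituting h_Q = 0 and rearranging gives the linear system (I - Q) h = 1:
  [8/9, -2/9, -1/3] . (h_P, h_R, h_S) = 1
  [-2/3, 8/9, -1/9] . (h_P, h_R, h_S) = 1
  [-2/9, -4/9, 7/9] . (h_P, h_R, h_S) = 1

Solving yields:
  h_P = 9/2
  h_R = 135/26
  h_S = 72/13

Starting state is P, so the expected hitting time is h_P = 9/2.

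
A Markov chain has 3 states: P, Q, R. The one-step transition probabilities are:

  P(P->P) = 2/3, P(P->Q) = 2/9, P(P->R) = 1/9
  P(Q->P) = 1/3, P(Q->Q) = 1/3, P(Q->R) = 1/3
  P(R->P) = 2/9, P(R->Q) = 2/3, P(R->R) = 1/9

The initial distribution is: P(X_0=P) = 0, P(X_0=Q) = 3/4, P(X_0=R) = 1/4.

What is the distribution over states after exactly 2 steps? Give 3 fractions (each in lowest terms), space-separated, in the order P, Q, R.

Answer: 131/324 127/324 11/54

Derivation:
Propagating the distribution step by step (d_{t+1} = d_t * P):
d_0 = (P=0, Q=3/4, R=1/4)
  d_1[P] = 0*2/3 + 3/4*1/3 + 1/4*2/9 = 11/36
  d_1[Q] = 0*2/9 + 3/4*1/3 + 1/4*2/3 = 5/12
  d_1[R] = 0*1/9 + 3/4*1/3 + 1/4*1/9 = 5/18
d_1 = (P=11/36, Q=5/12, R=5/18)
  d_2[P] = 11/36*2/3 + 5/12*1/3 + 5/18*2/9 = 131/324
  d_2[Q] = 11/36*2/9 + 5/12*1/3 + 5/18*2/3 = 127/324
  d_2[R] = 11/36*1/9 + 5/12*1/3 + 5/18*1/9 = 11/54
d_2 = (P=131/324, Q=127/324, R=11/54)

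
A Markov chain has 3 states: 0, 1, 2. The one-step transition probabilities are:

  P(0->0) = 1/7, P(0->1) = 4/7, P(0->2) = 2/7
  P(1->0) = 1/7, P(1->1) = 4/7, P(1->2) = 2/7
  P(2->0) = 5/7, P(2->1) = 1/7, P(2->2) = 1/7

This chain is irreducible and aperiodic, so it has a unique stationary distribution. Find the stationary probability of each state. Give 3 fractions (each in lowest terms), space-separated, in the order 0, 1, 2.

The stationary distribution satisfies pi = pi * P, i.e.:
  pi_0 = 1/7*pi_0 + 1/7*pi_1 + 5/7*pi_2
  pi_1 = 4/7*pi_0 + 4/7*pi_1 + 1/7*pi_2
  pi_2 = 2/7*pi_0 + 2/7*pi_1 + 1/7*pi_2
with normalization: pi_0 + pi_1 + pi_2 = 1.

Using the first 2 balance equations plus normalization, the linear system A*pi = b is:
  [-6/7, 1/7, 5/7] . pi = 0
  [4/7, -3/7, 1/7] . pi = 0
  [1, 1, 1] . pi = 1

Solving yields:
  pi_0 = 2/7
  pi_1 = 13/28
  pi_2 = 1/4

Verification (pi * P):
  2/7*1/7 + 13/28*1/7 + 1/4*5/7 = 2/7 = pi_0  (ok)
  2/7*4/7 + 13/28*4/7 + 1/4*1/7 = 13/28 = pi_1  (ok)
  2/7*2/7 + 13/28*2/7 + 1/4*1/7 = 1/4 = pi_2  (ok)

Answer: 2/7 13/28 1/4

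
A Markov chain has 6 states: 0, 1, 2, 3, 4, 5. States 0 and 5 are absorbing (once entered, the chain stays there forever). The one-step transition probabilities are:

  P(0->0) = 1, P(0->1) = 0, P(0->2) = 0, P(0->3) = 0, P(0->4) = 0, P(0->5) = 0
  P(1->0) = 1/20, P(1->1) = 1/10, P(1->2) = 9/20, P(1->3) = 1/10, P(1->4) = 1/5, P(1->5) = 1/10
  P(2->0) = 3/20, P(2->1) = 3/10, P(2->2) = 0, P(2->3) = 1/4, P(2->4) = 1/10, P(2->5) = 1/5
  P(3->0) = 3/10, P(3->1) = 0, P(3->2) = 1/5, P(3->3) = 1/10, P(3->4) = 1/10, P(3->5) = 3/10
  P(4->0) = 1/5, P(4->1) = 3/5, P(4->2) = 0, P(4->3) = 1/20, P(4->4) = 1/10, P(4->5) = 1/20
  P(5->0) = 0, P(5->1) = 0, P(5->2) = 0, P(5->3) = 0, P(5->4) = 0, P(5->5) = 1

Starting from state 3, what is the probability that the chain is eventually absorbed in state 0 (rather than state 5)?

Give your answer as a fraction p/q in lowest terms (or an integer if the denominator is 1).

Let a_i = P(absorbed in 0 | start in state i).
Boundary conditions: a_0 = 1, a_5 = 0.
For each transient state i, a_i = sum_j P(i->j) * a_j:
  a_1 = 1/20*a_0 + 1/10*a_1 + 9/20*a_2 + 1/10*a_3 + 1/5*a_4 + 1/10*a_5
  a_2 = 3/20*a_0 + 3/10*a_1 + 0*a_2 + 1/4*a_3 + 1/10*a_4 + 1/5*a_5
  a_3 = 3/10*a_0 + 0*a_1 + 1/5*a_2 + 1/10*a_3 + 1/10*a_4 + 3/10*a_5
  a_4 = 1/5*a_0 + 3/5*a_1 + 0*a_2 + 1/20*a_3 + 1/10*a_4 + 1/20*a_5

Substituting a_0 = 1 and a_5 = 0, rearrange to (I - Q) a = r where r[i] = P(i -> 0):
  [9/10, -9/20, -1/10, -1/5] . (a_1, a_2, a_3, a_4) = 1/20
  [-3/10, 1, -1/4, -1/10] . (a_1, a_2, a_3, a_4) = 3/20
  [0, -1/5, 9/10, -1/10] . (a_1, a_2, a_3, a_4) = 3/10
  [-3/5, 0, -1/20, 9/10] . (a_1, a_2, a_3, a_4) = 1/5

Solving yields:
  a_1 = 1477/3114
  a_2 = 2708/5709
  a_3 = 2864/5709
  a_4 = 3233/5709

Starting state is 3, so the absorption probability is a_3 = 2864/5709.

Answer: 2864/5709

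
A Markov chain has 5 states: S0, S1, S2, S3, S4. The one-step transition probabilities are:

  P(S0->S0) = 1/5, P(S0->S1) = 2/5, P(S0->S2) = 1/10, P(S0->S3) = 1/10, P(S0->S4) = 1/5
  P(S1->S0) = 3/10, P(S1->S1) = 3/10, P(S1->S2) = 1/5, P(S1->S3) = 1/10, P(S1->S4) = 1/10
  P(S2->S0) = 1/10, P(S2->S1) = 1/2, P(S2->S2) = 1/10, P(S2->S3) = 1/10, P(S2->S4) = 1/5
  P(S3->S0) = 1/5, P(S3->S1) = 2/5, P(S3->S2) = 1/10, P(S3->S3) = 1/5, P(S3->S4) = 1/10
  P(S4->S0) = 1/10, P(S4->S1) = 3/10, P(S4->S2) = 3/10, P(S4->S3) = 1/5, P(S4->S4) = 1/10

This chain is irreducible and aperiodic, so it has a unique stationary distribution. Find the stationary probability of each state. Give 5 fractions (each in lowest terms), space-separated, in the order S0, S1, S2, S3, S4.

Answer: 559/2707 991/2707 444/2707 342/2707 371/2707

Derivation:
The stationary distribution satisfies pi = pi * P, i.e.:
  pi_S0 = 1/5*pi_S0 + 3/10*pi_S1 + 1/10*pi_S2 + 1/5*pi_S3 + 1/10*pi_S4
  pi_S1 = 2/5*pi_S0 + 3/10*pi_S1 + 1/2*pi_S2 + 2/5*pi_S3 + 3/10*pi_S4
  pi_S2 = 1/10*pi_S0 + 1/5*pi_S1 + 1/10*pi_S2 + 1/10*pi_S3 + 3/10*pi_S4
  pi_S3 = 1/10*pi_S0 + 1/10*pi_S1 + 1/10*pi_S2 + 1/5*pi_S3 + 1/5*pi_S4
  pi_S4 = 1/5*pi_S0 + 1/10*pi_S1 + 1/5*pi_S2 + 1/10*pi_S3 + 1/10*pi_S4
with normalization: pi_S0 + pi_S1 + pi_S2 + pi_S3 + pi_S4 = 1.

Using the first 4 balance equations plus normalization, the linear system A*pi = b is:
  [-4/5, 3/10, 1/10, 1/5, 1/10] . pi = 0
  [2/5, -7/10, 1/2, 2/5, 3/10] . pi = 0
  [1/10, 1/5, -9/10, 1/10, 3/10] . pi = 0
  [1/10, 1/10, 1/10, -4/5, 1/5] . pi = 0
  [1, 1, 1, 1, 1] . pi = 1

Solving yields:
  pi_S0 = 559/2707
  pi_S1 = 991/2707
  pi_S2 = 444/2707
  pi_S3 = 342/2707
  pi_S4 = 371/2707

Verification (pi * P):
  559/2707*1/5 + 991/2707*3/10 + 444/2707*1/10 + 342/2707*1/5 + 371/2707*1/10 = 559/2707 = pi_S0  (ok)
  559/2707*2/5 + 991/2707*3/10 + 444/2707*1/2 + 342/2707*2/5 + 371/2707*3/10 = 991/2707 = pi_S1  (ok)
  559/2707*1/10 + 991/2707*1/5 + 444/2707*1/10 + 342/2707*1/10 + 371/2707*3/10 = 444/2707 = pi_S2  (ok)
  559/2707*1/10 + 991/2707*1/10 + 444/2707*1/10 + 342/2707*1/5 + 371/2707*1/5 = 342/2707 = pi_S3  (ok)
  559/2707*1/5 + 991/2707*1/10 + 444/2707*1/5 + 342/2707*1/10 + 371/2707*1/10 = 371/2707 = pi_S4  (ok)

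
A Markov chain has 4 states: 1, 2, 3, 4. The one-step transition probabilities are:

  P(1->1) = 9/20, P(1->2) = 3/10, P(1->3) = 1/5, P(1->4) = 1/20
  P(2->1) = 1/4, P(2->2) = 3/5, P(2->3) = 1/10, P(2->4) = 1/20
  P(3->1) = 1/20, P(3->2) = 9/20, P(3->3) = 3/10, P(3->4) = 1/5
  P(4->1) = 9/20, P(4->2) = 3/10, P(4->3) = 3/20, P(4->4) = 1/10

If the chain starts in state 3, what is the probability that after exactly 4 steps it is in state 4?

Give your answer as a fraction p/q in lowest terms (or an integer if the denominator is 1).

Answer: 6297/80000

Derivation:
Computing P^4 by repeated multiplication:
P^1 =
  1: [9/20, 3/10, 1/5, 1/20]
  2: [1/4, 3/5, 1/10, 1/20]
  3: [1/20, 9/20, 3/10, 1/5]
  4: [9/20, 3/10, 3/20, 1/10]
P^2 =
  1: [31/100, 21/50, 3/16, 33/400]
  2: [29/100, 99/200, 59/400, 27/400]
  3: [6/25, 12/25, 7/40, 21/200]
  4: [33/100, 33/80, 9/50, 31/400]
P^3 =
  1: [291/1000, 3633/8000, 1381/8000, 329/4000]
  2: [73/250, 753/1600, 259/1600, 151/2000]
  3: [71/250, 1881/4000, 657/4000, 163/2000]
  4: [591/2000, 1803/4000, 1383/8000, 647/8000]
P^4 =
  1: [2321/8000, 73941/160000, 13419/80000, 12801/160000]
  2: [2329/8000, 2979/6400, 3307/20000, 12489/160000]
  3: [1161/4000, 37257/80000, 6613/40000, 6297/80000]
  4: [2907/10000, 14757/32000, 26907/160000, 3199/40000]

(P^4)[3 -> 4] = 6297/80000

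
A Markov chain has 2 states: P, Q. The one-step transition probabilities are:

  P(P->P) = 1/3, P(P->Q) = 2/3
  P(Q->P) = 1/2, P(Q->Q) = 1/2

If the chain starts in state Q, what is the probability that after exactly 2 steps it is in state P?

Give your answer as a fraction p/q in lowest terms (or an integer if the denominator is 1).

Computing P^2 by repeated multiplication:
P^1 =
  P: [1/3, 2/3]
  Q: [1/2, 1/2]
P^2 =
  P: [4/9, 5/9]
  Q: [5/12, 7/12]

(P^2)[Q -> P] = 5/12

Answer: 5/12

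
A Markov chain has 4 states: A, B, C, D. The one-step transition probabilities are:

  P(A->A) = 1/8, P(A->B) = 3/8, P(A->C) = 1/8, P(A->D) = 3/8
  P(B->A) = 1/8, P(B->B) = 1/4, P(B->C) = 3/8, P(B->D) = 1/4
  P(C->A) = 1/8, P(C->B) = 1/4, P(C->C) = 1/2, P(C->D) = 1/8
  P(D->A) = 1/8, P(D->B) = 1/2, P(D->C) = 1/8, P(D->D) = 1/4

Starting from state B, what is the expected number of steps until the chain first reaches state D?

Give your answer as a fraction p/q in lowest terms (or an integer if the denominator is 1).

Let h_i = expected steps to first reach D from state i.
Boundary: h_D = 0.
First-step equations for the other states:
  h_A = 1 + 1/8*h_A + 3/8*h_B + 1/8*h_C + 3/8*h_D
  h_B = 1 + 1/8*h_A + 1/4*h_B + 3/8*h_C + 1/4*h_D
  h_C = 1 + 1/8*h_A + 1/4*h_B + 1/2*h_C + 1/8*h_D

Substituting h_D = 0 and rearranging gives the linear system (I - Q) h = 1:
  [7/8, -3/8, -1/8] . (h_A, h_B, h_C) = 1
  [-1/8, 3/4, -3/8] . (h_A, h_B, h_C) = 1
  [-1/8, -1/4, 1/2] . (h_A, h_B, h_C) = 1

Solving yields:
  h_A = 376/97
  h_B = 448/97
  h_C = 512/97

Starting state is B, so the expected hitting time is h_B = 448/97.

Answer: 448/97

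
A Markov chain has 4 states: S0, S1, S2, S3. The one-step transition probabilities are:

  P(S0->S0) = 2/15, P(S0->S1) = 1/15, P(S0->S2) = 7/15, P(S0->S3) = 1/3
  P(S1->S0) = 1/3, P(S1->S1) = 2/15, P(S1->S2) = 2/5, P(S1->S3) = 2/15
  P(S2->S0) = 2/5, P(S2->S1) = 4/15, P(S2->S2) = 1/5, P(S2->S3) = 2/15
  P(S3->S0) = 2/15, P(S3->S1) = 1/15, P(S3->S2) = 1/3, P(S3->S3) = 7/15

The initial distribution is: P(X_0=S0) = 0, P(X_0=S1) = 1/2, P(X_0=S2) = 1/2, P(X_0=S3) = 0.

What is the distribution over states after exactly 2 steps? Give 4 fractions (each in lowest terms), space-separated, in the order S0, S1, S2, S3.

Propagating the distribution step by step (d_{t+1} = d_t * P):
d_0 = (S0=0, S1=1/2, S2=1/2, S3=0)
  d_1[S0] = 0*2/15 + 1/2*1/3 + 1/2*2/5 + 0*2/15 = 11/30
  d_1[S1] = 0*1/15 + 1/2*2/15 + 1/2*4/15 + 0*1/15 = 1/5
  d_1[S2] = 0*7/15 + 1/2*2/5 + 1/2*1/5 + 0*1/3 = 3/10
  d_1[S3] = 0*1/3 + 1/2*2/15 + 1/2*2/15 + 0*7/15 = 2/15
d_1 = (S0=11/30, S1=1/5, S2=3/10, S3=2/15)
  d_2[S0] = 11/30*2/15 + 1/5*1/3 + 3/10*2/5 + 2/15*2/15 = 19/75
  d_2[S1] = 11/30*1/15 + 1/5*2/15 + 3/10*4/15 + 2/15*1/15 = 7/50
  d_2[S2] = 11/30*7/15 + 1/5*2/5 + 3/10*1/5 + 2/15*1/3 = 16/45
  d_2[S3] = 11/30*1/3 + 1/5*2/15 + 3/10*2/15 + 2/15*7/15 = 113/450
d_2 = (S0=19/75, S1=7/50, S2=16/45, S3=113/450)

Answer: 19/75 7/50 16/45 113/450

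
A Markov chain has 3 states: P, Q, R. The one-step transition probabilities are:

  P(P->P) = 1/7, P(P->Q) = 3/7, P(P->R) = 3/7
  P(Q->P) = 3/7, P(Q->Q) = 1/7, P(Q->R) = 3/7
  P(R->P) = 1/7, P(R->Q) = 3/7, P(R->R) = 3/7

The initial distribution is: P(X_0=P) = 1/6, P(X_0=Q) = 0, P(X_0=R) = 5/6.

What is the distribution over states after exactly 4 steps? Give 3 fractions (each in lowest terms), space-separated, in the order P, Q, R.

Answer: 577/2401 795/2401 3/7

Derivation:
Propagating the distribution step by step (d_{t+1} = d_t * P):
d_0 = (P=1/6, Q=0, R=5/6)
  d_1[P] = 1/6*1/7 + 0*3/7 + 5/6*1/7 = 1/7
  d_1[Q] = 1/6*3/7 + 0*1/7 + 5/6*3/7 = 3/7
  d_1[R] = 1/6*3/7 + 0*3/7 + 5/6*3/7 = 3/7
d_1 = (P=1/7, Q=3/7, R=3/7)
  d_2[P] = 1/7*1/7 + 3/7*3/7 + 3/7*1/7 = 13/49
  d_2[Q] = 1/7*3/7 + 3/7*1/7 + 3/7*3/7 = 15/49
  d_2[R] = 1/7*3/7 + 3/7*3/7 + 3/7*3/7 = 3/7
d_2 = (P=13/49, Q=15/49, R=3/7)
  d_3[P] = 13/49*1/7 + 15/49*3/7 + 3/7*1/7 = 79/343
  d_3[Q] = 13/49*3/7 + 15/49*1/7 + 3/7*3/7 = 117/343
  d_3[R] = 13/49*3/7 + 15/49*3/7 + 3/7*3/7 = 3/7
d_3 = (P=79/343, Q=117/343, R=3/7)
  d_4[P] = 79/343*1/7 + 117/343*3/7 + 3/7*1/7 = 577/2401
  d_4[Q] = 79/343*3/7 + 117/343*1/7 + 3/7*3/7 = 795/2401
  d_4[R] = 79/343*3/7 + 117/343*3/7 + 3/7*3/7 = 3/7
d_4 = (P=577/2401, Q=795/2401, R=3/7)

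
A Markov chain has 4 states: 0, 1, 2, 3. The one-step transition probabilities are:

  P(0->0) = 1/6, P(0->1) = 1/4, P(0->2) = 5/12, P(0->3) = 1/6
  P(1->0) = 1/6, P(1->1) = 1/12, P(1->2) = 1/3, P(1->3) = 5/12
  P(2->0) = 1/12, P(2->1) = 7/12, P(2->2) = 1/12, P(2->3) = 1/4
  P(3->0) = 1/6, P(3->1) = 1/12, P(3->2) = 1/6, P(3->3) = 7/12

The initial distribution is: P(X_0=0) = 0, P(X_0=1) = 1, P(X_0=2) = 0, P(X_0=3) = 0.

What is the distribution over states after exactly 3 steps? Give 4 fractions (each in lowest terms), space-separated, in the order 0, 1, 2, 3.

Propagating the distribution step by step (d_{t+1} = d_t * P):
d_0 = (0=0, 1=1, 2=0, 3=0)
  d_1[0] = 0*1/6 + 1*1/6 + 0*1/12 + 0*1/6 = 1/6
  d_1[1] = 0*1/4 + 1*1/12 + 0*7/12 + 0*1/12 = 1/12
  d_1[2] = 0*5/12 + 1*1/3 + 0*1/12 + 0*1/6 = 1/3
  d_1[3] = 0*1/6 + 1*5/12 + 0*1/4 + 0*7/12 = 5/12
d_1 = (0=1/6, 1=1/12, 2=1/3, 3=5/12)
  d_2[0] = 1/6*1/6 + 1/12*1/6 + 1/3*1/12 + 5/12*1/6 = 5/36
  d_2[1] = 1/6*1/4 + 1/12*1/12 + 1/3*7/12 + 5/12*1/12 = 5/18
  d_2[2] = 1/6*5/12 + 1/12*1/3 + 1/3*1/12 + 5/12*1/6 = 7/36
  d_2[3] = 1/6*1/6 + 1/12*5/12 + 1/3*1/4 + 5/12*7/12 = 7/18
d_2 = (0=5/36, 1=5/18, 2=7/36, 3=7/18)
  d_3[0] = 5/36*1/6 + 5/18*1/6 + 7/36*1/12 + 7/18*1/6 = 65/432
  d_3[1] = 5/36*1/4 + 5/18*1/12 + 7/36*7/12 + 7/18*1/12 = 11/54
  d_3[2] = 5/36*5/12 + 5/18*1/3 + 7/36*1/12 + 7/18*1/6 = 25/108
  d_3[3] = 5/36*1/6 + 5/18*5/12 + 7/36*1/4 + 7/18*7/12 = 179/432
d_3 = (0=65/432, 1=11/54, 2=25/108, 3=179/432)

Answer: 65/432 11/54 25/108 179/432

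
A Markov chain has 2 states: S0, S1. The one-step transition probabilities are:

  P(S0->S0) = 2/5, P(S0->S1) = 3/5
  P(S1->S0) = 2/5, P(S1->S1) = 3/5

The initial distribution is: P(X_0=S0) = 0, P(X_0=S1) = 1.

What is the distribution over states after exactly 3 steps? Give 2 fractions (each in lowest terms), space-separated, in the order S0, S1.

Propagating the distribution step by step (d_{t+1} = d_t * P):
d_0 = (S0=0, S1=1)
  d_1[S0] = 0*2/5 + 1*2/5 = 2/5
  d_1[S1] = 0*3/5 + 1*3/5 = 3/5
d_1 = (S0=2/5, S1=3/5)
  d_2[S0] = 2/5*2/5 + 3/5*2/5 = 2/5
  d_2[S1] = 2/5*3/5 + 3/5*3/5 = 3/5
d_2 = (S0=2/5, S1=3/5)
  d_3[S0] = 2/5*2/5 + 3/5*2/5 = 2/5
  d_3[S1] = 2/5*3/5 + 3/5*3/5 = 3/5
d_3 = (S0=2/5, S1=3/5)

Answer: 2/5 3/5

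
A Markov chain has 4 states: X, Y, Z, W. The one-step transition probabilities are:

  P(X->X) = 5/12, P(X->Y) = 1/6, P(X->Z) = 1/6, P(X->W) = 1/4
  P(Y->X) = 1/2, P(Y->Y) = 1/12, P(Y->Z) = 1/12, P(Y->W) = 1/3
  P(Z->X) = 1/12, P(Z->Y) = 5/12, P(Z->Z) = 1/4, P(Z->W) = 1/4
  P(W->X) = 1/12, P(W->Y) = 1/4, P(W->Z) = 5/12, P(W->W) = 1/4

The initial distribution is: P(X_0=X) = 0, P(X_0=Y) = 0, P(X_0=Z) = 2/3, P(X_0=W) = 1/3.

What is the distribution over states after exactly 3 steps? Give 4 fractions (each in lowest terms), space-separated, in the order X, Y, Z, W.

Propagating the distribution step by step (d_{t+1} = d_t * P):
d_0 = (X=0, Y=0, Z=2/3, W=1/3)
  d_1[X] = 0*5/12 + 0*1/2 + 2/3*1/12 + 1/3*1/12 = 1/12
  d_1[Y] = 0*1/6 + 0*1/12 + 2/3*5/12 + 1/3*1/4 = 13/36
  d_1[Z] = 0*1/6 + 0*1/12 + 2/3*1/4 + 1/3*5/12 = 11/36
  d_1[W] = 0*1/4 + 0*1/3 + 2/3*1/4 + 1/3*1/4 = 1/4
d_1 = (X=1/12, Y=13/36, Z=11/36, W=1/4)
  d_2[X] = 1/12*5/12 + 13/36*1/2 + 11/36*1/12 + 1/4*1/12 = 113/432
  d_2[Y] = 1/12*1/6 + 13/36*1/12 + 11/36*5/12 + 1/4*1/4 = 101/432
  d_2[Z] = 1/12*1/6 + 13/36*1/12 + 11/36*1/4 + 1/4*5/12 = 97/432
  d_2[W] = 1/12*1/4 + 13/36*1/3 + 11/36*1/4 + 1/4*1/4 = 121/432
d_2 = (X=113/432, Y=101/432, Z=97/432, W=121/432)
  d_3[X] = 113/432*5/12 + 101/432*1/2 + 97/432*1/12 + 121/432*1/12 = 463/1728
  d_3[Y] = 113/432*1/6 + 101/432*1/12 + 97/432*5/12 + 121/432*1/4 = 1175/5184
  d_3[Z] = 113/432*1/6 + 101/432*1/12 + 97/432*1/4 + 121/432*5/12 = 1223/5184
  d_3[W] = 113/432*1/4 + 101/432*1/3 + 97/432*1/4 + 121/432*1/4 = 1397/5184
d_3 = (X=463/1728, Y=1175/5184, Z=1223/5184, W=1397/5184)

Answer: 463/1728 1175/5184 1223/5184 1397/5184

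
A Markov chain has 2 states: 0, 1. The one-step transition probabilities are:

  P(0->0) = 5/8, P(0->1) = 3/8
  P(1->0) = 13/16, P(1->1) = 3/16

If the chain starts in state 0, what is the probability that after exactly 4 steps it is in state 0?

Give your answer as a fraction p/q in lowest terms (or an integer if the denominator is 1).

Computing P^4 by repeated multiplication:
P^1 =
  0: [5/8, 3/8]
  1: [13/16, 3/16]
P^2 =
  0: [89/128, 39/128]
  1: [169/256, 87/256]
P^3 =
  0: [1397/2048, 651/2048]
  1: [2821/4096, 1275/4096]
P^4 =
  0: [22433/32768, 10335/32768]
  1: [44785/65536, 20751/65536]

(P^4)[0 -> 0] = 22433/32768

Answer: 22433/32768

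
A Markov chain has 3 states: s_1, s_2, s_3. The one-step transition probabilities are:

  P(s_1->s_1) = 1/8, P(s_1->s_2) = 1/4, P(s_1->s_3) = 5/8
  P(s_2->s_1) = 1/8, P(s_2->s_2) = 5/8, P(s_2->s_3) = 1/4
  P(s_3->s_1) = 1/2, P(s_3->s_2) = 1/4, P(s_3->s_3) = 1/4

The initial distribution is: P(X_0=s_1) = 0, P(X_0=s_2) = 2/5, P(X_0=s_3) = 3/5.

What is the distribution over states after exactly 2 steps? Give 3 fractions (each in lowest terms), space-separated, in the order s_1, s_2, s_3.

Propagating the distribution step by step (d_{t+1} = d_t * P):
d_0 = (s_1=0, s_2=2/5, s_3=3/5)
  d_1[s_1] = 0*1/8 + 2/5*1/8 + 3/5*1/2 = 7/20
  d_1[s_2] = 0*1/4 + 2/5*5/8 + 3/5*1/4 = 2/5
  d_1[s_3] = 0*5/8 + 2/5*1/4 + 3/5*1/4 = 1/4
d_1 = (s_1=7/20, s_2=2/5, s_3=1/4)
  d_2[s_1] = 7/20*1/8 + 2/5*1/8 + 1/4*1/2 = 7/32
  d_2[s_2] = 7/20*1/4 + 2/5*5/8 + 1/4*1/4 = 2/5
  d_2[s_3] = 7/20*5/8 + 2/5*1/4 + 1/4*1/4 = 61/160
d_2 = (s_1=7/32, s_2=2/5, s_3=61/160)

Answer: 7/32 2/5 61/160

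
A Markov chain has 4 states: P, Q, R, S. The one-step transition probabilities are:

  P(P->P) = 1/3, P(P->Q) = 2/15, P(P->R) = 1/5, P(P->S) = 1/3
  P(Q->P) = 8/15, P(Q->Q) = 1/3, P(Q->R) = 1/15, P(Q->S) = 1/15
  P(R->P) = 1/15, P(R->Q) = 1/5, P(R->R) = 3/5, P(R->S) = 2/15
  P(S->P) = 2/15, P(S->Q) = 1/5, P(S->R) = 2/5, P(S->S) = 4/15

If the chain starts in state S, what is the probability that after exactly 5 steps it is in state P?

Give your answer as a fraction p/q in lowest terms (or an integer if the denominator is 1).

Answer: 184849/759375

Derivation:
Computing P^5 by repeated multiplication:
P^1 =
  P: [1/3, 2/15, 1/5, 1/3]
  Q: [8/15, 1/3, 1/15, 1/15]
  R: [1/15, 1/5, 3/5, 2/15]
  S: [2/15, 1/5, 2/5, 4/15]
P^2 =
  P: [6/25, 44/225, 74/225, 53/225]
  Q: [83/225, 47/225, 44/225, 17/75]
  R: [14/75, 2/9, 11/25, 34/225]
  S: [16/75, 49/225, 29/75, 41/225]
P^3 =
  P: [802/3375, 709/3375, 238/675, 674/3375]
  Q: [937/3375, 686/3375, 998/3375, 754/3375]
  R: [259/1125, 733/3375, 1271/3375, 22/125]
  S: [89/375, 29/135, 1222/3375, 209/1125]
P^4 =
  P: [2444/10125, 10741/50625, 17869/50625, 653/3375]
  Q: [12679/50625, 704/3375, 17003/50625, 3461/16875]
  R: [12208/50625, 10814/50625, 18067/50625, 9536/50625]
  S: [12281/50625, 10774/50625, 17888/50625, 9682/50625]
P^5 =
  P: [184487/759375, 161137/759375, 266992/759375, 146759/759375]
  Q: [185644/759375, 160316/759375, 87974/253125, 49831/253125]
  R: [184691/759375, 10753/50625, 267257/759375, 146132/759375]
  S: [184849/759375, 53714/253125, 266701/759375, 146683/759375]

(P^5)[S -> P] = 184849/759375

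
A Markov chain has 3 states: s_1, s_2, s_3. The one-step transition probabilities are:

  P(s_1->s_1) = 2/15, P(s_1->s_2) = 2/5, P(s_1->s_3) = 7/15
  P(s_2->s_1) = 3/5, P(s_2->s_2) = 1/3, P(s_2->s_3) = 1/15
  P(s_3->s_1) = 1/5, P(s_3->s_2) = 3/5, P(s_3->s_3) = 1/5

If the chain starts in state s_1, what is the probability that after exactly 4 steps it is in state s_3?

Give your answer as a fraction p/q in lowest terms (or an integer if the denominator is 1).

Answer: 12293/50625

Derivation:
Computing P^4 by repeated multiplication:
P^1 =
  s_1: [2/15, 2/5, 7/15]
  s_2: [3/5, 1/3, 1/15]
  s_3: [1/5, 3/5, 1/5]
P^2 =
  s_1: [79/225, 7/15, 41/225]
  s_2: [22/75, 88/225, 71/225]
  s_3: [32/75, 2/5, 13/75]
P^3 =
  s_1: [1226/3375, 152/375, 781/3375]
  s_2: [379/1125, 59/135, 763/3375]
  s_3: [373/1125, 51/125, 293/1125]
P^4 =
  s_1: [17107/50625, 283/675, 12293/50625]
  s_2: [1982/5625, 21064/50625, 11723/50625]
  s_3: [5756/16875, 478/1125, 3949/16875]

(P^4)[s_1 -> s_3] = 12293/50625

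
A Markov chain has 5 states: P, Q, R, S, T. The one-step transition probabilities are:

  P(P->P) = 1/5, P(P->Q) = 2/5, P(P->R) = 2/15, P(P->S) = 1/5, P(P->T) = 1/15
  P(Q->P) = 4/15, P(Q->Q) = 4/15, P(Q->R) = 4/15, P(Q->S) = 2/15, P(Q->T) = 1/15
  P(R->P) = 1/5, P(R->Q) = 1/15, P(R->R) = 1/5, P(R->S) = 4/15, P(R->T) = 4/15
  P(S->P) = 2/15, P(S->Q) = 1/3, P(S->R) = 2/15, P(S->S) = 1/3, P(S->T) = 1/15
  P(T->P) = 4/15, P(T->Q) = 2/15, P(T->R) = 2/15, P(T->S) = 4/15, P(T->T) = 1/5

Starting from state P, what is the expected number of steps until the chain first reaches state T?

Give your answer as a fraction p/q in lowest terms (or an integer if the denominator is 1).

Answer: 24090/2491

Derivation:
Let h_i = expected steps to first reach T from state i.
Boundary: h_T = 0.
First-step equations for the other states:
  h_P = 1 + 1/5*h_P + 2/5*h_Q + 2/15*h_R + 1/5*h_S + 1/15*h_T
  h_Q = 1 + 4/15*h_P + 4/15*h_Q + 4/15*h_R + 2/15*h_S + 1/15*h_T
  h_R = 1 + 1/5*h_P + 1/15*h_Q + 1/5*h_R + 4/15*h_S + 4/15*h_T
  h_S = 1 + 2/15*h_P + 1/3*h_Q + 2/15*h_R + 1/3*h_S + 1/15*h_T

Substituting h_T = 0 and rearranging gives the linear system (I - Q) h = 1:
  [4/5, -2/5, -2/15, -1/5] . (h_P, h_Q, h_R, h_S) = 1
  [-4/15, 11/15, -4/15, -2/15] . (h_P, h_Q, h_R, h_S) = 1
  [-1/5, -1/15, 4/5, -4/15] . (h_P, h_Q, h_R, h_S) = 1
  [-2/15, -1/3, -2/15, 2/3] . (h_P, h_Q, h_R, h_S) = 1

Solving yields:
  h_P = 24090/2491
  h_Q = 23505/2491
  h_R = 19140/2491
  h_S = 24135/2491

Starting state is P, so the expected hitting time is h_P = 24090/2491.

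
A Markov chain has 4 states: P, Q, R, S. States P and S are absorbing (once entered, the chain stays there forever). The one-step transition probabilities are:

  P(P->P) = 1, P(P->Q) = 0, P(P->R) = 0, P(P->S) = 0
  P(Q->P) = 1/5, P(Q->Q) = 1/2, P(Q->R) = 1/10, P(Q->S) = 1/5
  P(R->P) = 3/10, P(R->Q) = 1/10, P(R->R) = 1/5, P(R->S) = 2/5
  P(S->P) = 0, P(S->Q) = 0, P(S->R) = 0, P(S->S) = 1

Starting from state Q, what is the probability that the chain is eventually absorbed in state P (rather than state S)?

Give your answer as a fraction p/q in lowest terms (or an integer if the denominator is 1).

Let a_i = P(absorbed in P | start in state i).
Boundary conditions: a_P = 1, a_S = 0.
For each transient state i, a_i = sum_j P(i->j) * a_j:
  a_Q = 1/5*a_P + 1/2*a_Q + 1/10*a_R + 1/5*a_S
  a_R = 3/10*a_P + 1/10*a_Q + 1/5*a_R + 2/5*a_S

Substituting a_P = 1 and a_S = 0, rearrange to (I - Q) a = r where r[i] = P(i -> P):
  [1/2, -1/10] . (a_Q, a_R) = 1/5
  [-1/10, 4/5] . (a_Q, a_R) = 3/10

Solving yields:
  a_Q = 19/39
  a_R = 17/39

Starting state is Q, so the absorption probability is a_Q = 19/39.

Answer: 19/39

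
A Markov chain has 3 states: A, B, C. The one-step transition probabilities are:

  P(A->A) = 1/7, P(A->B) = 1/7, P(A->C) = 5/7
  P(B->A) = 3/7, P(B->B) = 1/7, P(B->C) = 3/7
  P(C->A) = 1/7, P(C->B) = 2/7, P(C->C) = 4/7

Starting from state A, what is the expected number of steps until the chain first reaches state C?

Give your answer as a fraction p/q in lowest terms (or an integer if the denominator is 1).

Answer: 49/33

Derivation:
Let h_i = expected steps to first reach C from state i.
Boundary: h_C = 0.
First-step equations for the other states:
  h_A = 1 + 1/7*h_A + 1/7*h_B + 5/7*h_C
  h_B = 1 + 3/7*h_A + 1/7*h_B + 3/7*h_C

Substituting h_C = 0 and rearranging gives the linear system (I - Q) h = 1:
  [6/7, -1/7] . (h_A, h_B) = 1
  [-3/7, 6/7] . (h_A, h_B) = 1

Solving yields:
  h_A = 49/33
  h_B = 21/11

Starting state is A, so the expected hitting time is h_A = 49/33.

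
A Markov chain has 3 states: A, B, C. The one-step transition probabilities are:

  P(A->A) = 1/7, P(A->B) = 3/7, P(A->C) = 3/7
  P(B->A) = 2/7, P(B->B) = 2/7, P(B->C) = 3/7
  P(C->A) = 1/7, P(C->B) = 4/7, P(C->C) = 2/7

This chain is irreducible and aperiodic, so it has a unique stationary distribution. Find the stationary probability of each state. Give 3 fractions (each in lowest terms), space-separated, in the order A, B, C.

The stationary distribution satisfies pi = pi * P, i.e.:
  pi_A = 1/7*pi_A + 2/7*pi_B + 1/7*pi_C
  pi_B = 3/7*pi_A + 2/7*pi_B + 4/7*pi_C
  pi_C = 3/7*pi_A + 3/7*pi_B + 2/7*pi_C
with normalization: pi_A + pi_B + pi_C = 1.

Using the first 2 balance equations plus normalization, the linear system A*pi = b is:
  [-6/7, 2/7, 1/7] . pi = 0
  [3/7, -5/7, 4/7] . pi = 0
  [1, 1, 1] . pi = 1

Solving yields:
  pi_A = 13/64
  pi_B = 27/64
  pi_C = 3/8

Verification (pi * P):
  13/64*1/7 + 27/64*2/7 + 3/8*1/7 = 13/64 = pi_A  (ok)
  13/64*3/7 + 27/64*2/7 + 3/8*4/7 = 27/64 = pi_B  (ok)
  13/64*3/7 + 27/64*3/7 + 3/8*2/7 = 3/8 = pi_C  (ok)

Answer: 13/64 27/64 3/8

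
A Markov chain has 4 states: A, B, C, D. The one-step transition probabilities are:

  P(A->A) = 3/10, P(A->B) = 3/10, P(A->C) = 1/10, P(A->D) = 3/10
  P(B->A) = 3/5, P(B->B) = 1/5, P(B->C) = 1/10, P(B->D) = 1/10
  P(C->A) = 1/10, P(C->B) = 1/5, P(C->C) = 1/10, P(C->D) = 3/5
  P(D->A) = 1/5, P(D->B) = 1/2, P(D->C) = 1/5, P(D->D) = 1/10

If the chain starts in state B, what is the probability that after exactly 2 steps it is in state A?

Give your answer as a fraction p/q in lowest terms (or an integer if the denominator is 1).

Computing P^2 by repeated multiplication:
P^1 =
  A: [3/10, 3/10, 1/10, 3/10]
  B: [3/5, 1/5, 1/10, 1/10]
  C: [1/10, 1/5, 1/10, 3/5]
  D: [1/5, 1/2, 1/5, 1/10]
P^2 =
  A: [17/50, 8/25, 13/100, 21/100]
  B: [33/100, 29/100, 11/100, 27/100]
  C: [7/25, 39/100, 4/25, 17/100]
  D: [2/5, 1/4, 11/100, 6/25]

(P^2)[B -> A] = 33/100

Answer: 33/100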